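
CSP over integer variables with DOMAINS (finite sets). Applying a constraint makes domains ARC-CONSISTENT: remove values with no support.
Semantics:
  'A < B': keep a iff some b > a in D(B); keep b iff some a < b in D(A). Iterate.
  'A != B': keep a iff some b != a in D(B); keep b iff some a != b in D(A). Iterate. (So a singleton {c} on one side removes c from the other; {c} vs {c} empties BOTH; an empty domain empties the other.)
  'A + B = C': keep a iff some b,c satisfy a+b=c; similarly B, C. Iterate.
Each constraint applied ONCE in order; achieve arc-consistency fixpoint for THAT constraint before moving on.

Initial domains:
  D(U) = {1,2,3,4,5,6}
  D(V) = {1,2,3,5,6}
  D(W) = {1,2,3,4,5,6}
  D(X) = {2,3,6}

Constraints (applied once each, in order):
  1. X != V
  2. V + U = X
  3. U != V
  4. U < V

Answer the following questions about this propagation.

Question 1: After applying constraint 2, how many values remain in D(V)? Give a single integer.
Answer: 4

Derivation:
Constraint 1 (X != V) on D(X)={2,3,6} D(V)={1,2,3,5,6}: no change
Constraint 2 (V + U = X) on D(V)={1,2,3,5,6} D(U)={1,2,3,4,5,6} D(X)={2,3,6}: V {1,2,3,5,6}->{1,2,3,5}; U {1,2,3,4,5,6}->{1,2,3,4,5}
So after constraint 2: D(V)={1,2,3,5}, size = 4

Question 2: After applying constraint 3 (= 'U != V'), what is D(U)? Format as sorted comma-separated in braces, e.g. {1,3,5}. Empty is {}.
Constraint 1 (X != V) on D(X)={2,3,6} D(V)={1,2,3,5,6}: no change
Constraint 2 (V + U = X) on D(V)={1,2,3,5,6} D(U)={1,2,3,4,5,6} D(X)={2,3,6}: V {1,2,3,5,6}->{1,2,3,5}; U {1,2,3,4,5,6}->{1,2,3,4,5}
Constraint 3 (U != V) on D(U)={1,2,3,4,5} D(V)={1,2,3,5}: no change
So after constraint 3: D(U) = {1,2,3,4,5}

Answer: {1,2,3,4,5}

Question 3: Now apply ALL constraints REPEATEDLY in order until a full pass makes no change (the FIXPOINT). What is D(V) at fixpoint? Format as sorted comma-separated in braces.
pass 0 (initial): D(V)={1,2,3,5,6}
pass 1: U {1,2,3,4,5,6}->{1,2,3,4}; V {1,2,3,5,6}->{2,3,5}
pass 2: U {1,2,3,4}->{1,3,4}; X {2,3,6}->{3,6}
pass 3: no change
Fixpoint after 3 passes: D(V) = {2,3,5}

Answer: {2,3,5}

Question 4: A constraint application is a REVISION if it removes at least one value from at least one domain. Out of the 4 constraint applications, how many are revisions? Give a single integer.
Constraint 1 (X != V) on D(X)={2,3,6} D(V)={1,2,3,5,6}: no change => not a revision
Constraint 2 (V + U = X) on D(V)={1,2,3,5,6} D(U)={1,2,3,4,5,6} D(X)={2,3,6}: V {1,2,3,5,6}->{1,2,3,5}; U {1,2,3,4,5,6}->{1,2,3,4,5} => REVISION
Constraint 3 (U != V) on D(U)={1,2,3,4,5} D(V)={1,2,3,5}: no change => not a revision
Constraint 4 (U < V) on D(U)={1,2,3,4,5} D(V)={1,2,3,5}: U {1,2,3,4,5}->{1,2,3,4}; V {1,2,3,5}->{2,3,5} => REVISION
Total revisions = 2

Answer: 2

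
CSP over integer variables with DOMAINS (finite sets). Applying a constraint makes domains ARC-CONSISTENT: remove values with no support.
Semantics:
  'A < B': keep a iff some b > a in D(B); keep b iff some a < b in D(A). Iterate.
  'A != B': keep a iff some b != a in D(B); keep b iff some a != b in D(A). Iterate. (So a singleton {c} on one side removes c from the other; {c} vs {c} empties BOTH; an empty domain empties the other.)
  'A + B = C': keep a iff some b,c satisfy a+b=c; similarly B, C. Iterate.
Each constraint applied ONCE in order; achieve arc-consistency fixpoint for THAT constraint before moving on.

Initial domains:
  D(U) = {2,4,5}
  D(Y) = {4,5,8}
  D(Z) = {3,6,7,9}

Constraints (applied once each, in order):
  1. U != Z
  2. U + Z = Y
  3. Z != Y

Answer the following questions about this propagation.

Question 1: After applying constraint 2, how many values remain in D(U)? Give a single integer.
Answer: 2

Derivation:
Constraint 1 (U != Z) on D(U)={2,4,5} D(Z)={3,6,7,9}: no change
Constraint 2 (U + Z = Y) on D(U)={2,4,5} D(Z)={3,6,7,9} D(Y)={4,5,8}: U {2,4,5}->{2,5}; Z {3,6,7,9}->{3,6}; Y {4,5,8}->{5,8}
So after constraint 2: D(U)={2,5}, size = 2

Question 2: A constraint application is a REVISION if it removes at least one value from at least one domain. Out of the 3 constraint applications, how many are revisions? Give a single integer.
Constraint 1 (U != Z) on D(U)={2,4,5} D(Z)={3,6,7,9}: no change => not a revision
Constraint 2 (U + Z = Y) on D(U)={2,4,5} D(Z)={3,6,7,9} D(Y)={4,5,8}: U {2,4,5}->{2,5}; Z {3,6,7,9}->{3,6}; Y {4,5,8}->{5,8} => REVISION
Constraint 3 (Z != Y) on D(Z)={3,6} D(Y)={5,8}: no change => not a revision
Total revisions = 1

Answer: 1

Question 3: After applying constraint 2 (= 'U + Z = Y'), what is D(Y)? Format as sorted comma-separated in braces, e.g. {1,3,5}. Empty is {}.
Constraint 1 (U != Z) on D(U)={2,4,5} D(Z)={3,6,7,9}: no change
Constraint 2 (U + Z = Y) on D(U)={2,4,5} D(Z)={3,6,7,9} D(Y)={4,5,8}: U {2,4,5}->{2,5}; Z {3,6,7,9}->{3,6}; Y {4,5,8}->{5,8}
So after constraint 2: D(Y) = {5,8}

Answer: {5,8}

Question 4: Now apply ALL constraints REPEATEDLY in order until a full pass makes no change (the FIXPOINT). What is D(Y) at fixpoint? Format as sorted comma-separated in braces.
pass 0 (initial): D(Y)={4,5,8}
pass 1: U {2,4,5}->{2,5}; Y {4,5,8}->{5,8}; Z {3,6,7,9}->{3,6}
pass 2: no change
Fixpoint after 2 passes: D(Y) = {5,8}

Answer: {5,8}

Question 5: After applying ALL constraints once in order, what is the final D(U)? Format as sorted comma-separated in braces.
Constraint 1 (U != Z) on D(U)={2,4,5} D(Z)={3,6,7,9}: no change
Constraint 2 (U + Z = Y) on D(U)={2,4,5} D(Z)={3,6,7,9} D(Y)={4,5,8}: U {2,4,5}->{2,5}; Z {3,6,7,9}->{3,6}; Y {4,5,8}->{5,8}
Constraint 3 (Z != Y) on D(Z)={3,6} D(Y)={5,8}: no change
So after all 3 constraints: D(U) = {2,5}

Answer: {2,5}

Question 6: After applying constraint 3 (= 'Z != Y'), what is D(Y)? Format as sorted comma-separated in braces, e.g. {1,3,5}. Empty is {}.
Answer: {5,8}

Derivation:
Constraint 1 (U != Z) on D(U)={2,4,5} D(Z)={3,6,7,9}: no change
Constraint 2 (U + Z = Y) on D(U)={2,4,5} D(Z)={3,6,7,9} D(Y)={4,5,8}: U {2,4,5}->{2,5}; Z {3,6,7,9}->{3,6}; Y {4,5,8}->{5,8}
Constraint 3 (Z != Y) on D(Z)={3,6} D(Y)={5,8}: no change
So after constraint 3: D(Y) = {5,8}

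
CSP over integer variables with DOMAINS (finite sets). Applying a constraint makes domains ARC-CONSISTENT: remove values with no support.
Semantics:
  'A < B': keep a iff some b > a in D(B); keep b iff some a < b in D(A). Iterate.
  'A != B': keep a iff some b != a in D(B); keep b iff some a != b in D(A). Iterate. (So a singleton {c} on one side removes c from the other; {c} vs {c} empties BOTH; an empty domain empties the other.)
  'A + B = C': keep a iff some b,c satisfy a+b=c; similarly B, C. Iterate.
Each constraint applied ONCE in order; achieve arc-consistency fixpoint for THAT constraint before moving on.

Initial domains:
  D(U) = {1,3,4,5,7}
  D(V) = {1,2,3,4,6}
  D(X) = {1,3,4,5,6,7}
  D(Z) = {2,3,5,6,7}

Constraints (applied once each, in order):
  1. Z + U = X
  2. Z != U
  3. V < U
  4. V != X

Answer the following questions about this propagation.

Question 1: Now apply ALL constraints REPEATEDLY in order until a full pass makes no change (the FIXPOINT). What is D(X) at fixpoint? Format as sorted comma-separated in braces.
Answer: {5,6,7}

Derivation:
pass 0 (initial): D(X)={1,3,4,5,6,7}
pass 1: U {1,3,4,5,7}->{3,4,5}; V {1,2,3,4,6}->{1,2,3,4}; X {1,3,4,5,6,7}->{3,4,5,6,7}; Z {2,3,5,6,7}->{2,3,5,6}
pass 2: X {3,4,5,6,7}->{5,6,7}; Z {2,3,5,6}->{2,3}
pass 3: no change
Fixpoint after 3 passes: D(X) = {5,6,7}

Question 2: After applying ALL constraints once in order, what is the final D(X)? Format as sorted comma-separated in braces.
Answer: {3,4,5,6,7}

Derivation:
Constraint 1 (Z + U = X) on D(Z)={2,3,5,6,7} D(U)={1,3,4,5,7} D(X)={1,3,4,5,6,7}: Z {2,3,5,6,7}->{2,3,5,6}; U {1,3,4,5,7}->{1,3,4,5}; X {1,3,4,5,6,7}->{3,4,5,6,7}
Constraint 2 (Z != U) on D(Z)={2,3,5,6} D(U)={1,3,4,5}: no change
Constraint 3 (V < U) on D(V)={1,2,3,4,6} D(U)={1,3,4,5}: V {1,2,3,4,6}->{1,2,3,4}; U {1,3,4,5}->{3,4,5}
Constraint 4 (V != X) on D(V)={1,2,3,4} D(X)={3,4,5,6,7}: no change
So after all 4 constraints: D(X) = {3,4,5,6,7}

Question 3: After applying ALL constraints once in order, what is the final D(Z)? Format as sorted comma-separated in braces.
Answer: {2,3,5,6}

Derivation:
Constraint 1 (Z + U = X) on D(Z)={2,3,5,6,7} D(U)={1,3,4,5,7} D(X)={1,3,4,5,6,7}: Z {2,3,5,6,7}->{2,3,5,6}; U {1,3,4,5,7}->{1,3,4,5}; X {1,3,4,5,6,7}->{3,4,5,6,7}
Constraint 2 (Z != U) on D(Z)={2,3,5,6} D(U)={1,3,4,5}: no change
Constraint 3 (V < U) on D(V)={1,2,3,4,6} D(U)={1,3,4,5}: V {1,2,3,4,6}->{1,2,3,4}; U {1,3,4,5}->{3,4,5}
Constraint 4 (V != X) on D(V)={1,2,3,4} D(X)={3,4,5,6,7}: no change
So after all 4 constraints: D(Z) = {2,3,5,6}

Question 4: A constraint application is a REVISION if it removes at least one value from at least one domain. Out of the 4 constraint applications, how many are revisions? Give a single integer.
Constraint 1 (Z + U = X) on D(Z)={2,3,5,6,7} D(U)={1,3,4,5,7} D(X)={1,3,4,5,6,7}: Z {2,3,5,6,7}->{2,3,5,6}; U {1,3,4,5,7}->{1,3,4,5}; X {1,3,4,5,6,7}->{3,4,5,6,7} => REVISION
Constraint 2 (Z != U) on D(Z)={2,3,5,6} D(U)={1,3,4,5}: no change => not a revision
Constraint 3 (V < U) on D(V)={1,2,3,4,6} D(U)={1,3,4,5}: V {1,2,3,4,6}->{1,2,3,4}; U {1,3,4,5}->{3,4,5} => REVISION
Constraint 4 (V != X) on D(V)={1,2,3,4} D(X)={3,4,5,6,7}: no change => not a revision
Total revisions = 2

Answer: 2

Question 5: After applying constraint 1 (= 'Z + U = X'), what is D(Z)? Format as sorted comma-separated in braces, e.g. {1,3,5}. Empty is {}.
Constraint 1 (Z + U = X) on D(Z)={2,3,5,6,7} D(U)={1,3,4,5,7} D(X)={1,3,4,5,6,7}: Z {2,3,5,6,7}->{2,3,5,6}; U {1,3,4,5,7}->{1,3,4,5}; X {1,3,4,5,6,7}->{3,4,5,6,7}
So after constraint 1: D(Z) = {2,3,5,6}

Answer: {2,3,5,6}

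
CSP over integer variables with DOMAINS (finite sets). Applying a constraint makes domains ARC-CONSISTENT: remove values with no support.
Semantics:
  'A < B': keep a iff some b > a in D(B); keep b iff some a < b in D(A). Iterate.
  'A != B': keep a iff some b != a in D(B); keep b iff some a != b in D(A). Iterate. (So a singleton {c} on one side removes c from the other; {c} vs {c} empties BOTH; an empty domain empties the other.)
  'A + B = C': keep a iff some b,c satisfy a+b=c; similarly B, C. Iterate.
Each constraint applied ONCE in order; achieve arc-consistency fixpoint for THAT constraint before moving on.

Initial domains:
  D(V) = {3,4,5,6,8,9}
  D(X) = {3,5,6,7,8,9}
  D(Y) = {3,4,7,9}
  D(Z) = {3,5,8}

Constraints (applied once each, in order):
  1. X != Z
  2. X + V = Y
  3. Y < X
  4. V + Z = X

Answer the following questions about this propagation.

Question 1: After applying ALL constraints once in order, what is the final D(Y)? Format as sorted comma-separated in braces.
Answer: {}

Derivation:
Constraint 1 (X != Z) on D(X)={3,5,6,7,8,9} D(Z)={3,5,8}: no change
Constraint 2 (X + V = Y) on D(X)={3,5,6,7,8,9} D(V)={3,4,5,6,8,9} D(Y)={3,4,7,9}: X {3,5,6,7,8,9}->{3,5,6}; V {3,4,5,6,8,9}->{3,4,6}; Y {3,4,7,9}->{7,9}
Constraint 3 (Y < X) on D(Y)={7,9} D(X)={3,5,6}: Y {7,9}->{}; X {3,5,6}->{}
Constraint 4 (V + Z = X) on D(V)={3,4,6} D(Z)={3,5,8} D(X)={}: V {3,4,6}->{}; Z {3,5,8}->{}
So after all 4 constraints: D(Y) = {}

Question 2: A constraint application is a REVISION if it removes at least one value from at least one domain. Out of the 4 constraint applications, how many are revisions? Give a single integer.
Answer: 3

Derivation:
Constraint 1 (X != Z) on D(X)={3,5,6,7,8,9} D(Z)={3,5,8}: no change => not a revision
Constraint 2 (X + V = Y) on D(X)={3,5,6,7,8,9} D(V)={3,4,5,6,8,9} D(Y)={3,4,7,9}: X {3,5,6,7,8,9}->{3,5,6}; V {3,4,5,6,8,9}->{3,4,6}; Y {3,4,7,9}->{7,9} => REVISION
Constraint 3 (Y < X) on D(Y)={7,9} D(X)={3,5,6}: Y {7,9}->{}; X {3,5,6}->{} => REVISION
Constraint 4 (V + Z = X) on D(V)={3,4,6} D(Z)={3,5,8} D(X)={}: V {3,4,6}->{}; Z {3,5,8}->{} => REVISION
Total revisions = 3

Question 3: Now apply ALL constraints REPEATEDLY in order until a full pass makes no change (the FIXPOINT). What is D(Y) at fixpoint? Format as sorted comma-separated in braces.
Answer: {}

Derivation:
pass 0 (initial): D(Y)={3,4,7,9}
pass 1: V {3,4,5,6,8,9}->{}; X {3,5,6,7,8,9}->{}; Y {3,4,7,9}->{}; Z {3,5,8}->{}
pass 2: no change
Fixpoint after 2 passes: D(Y) = {}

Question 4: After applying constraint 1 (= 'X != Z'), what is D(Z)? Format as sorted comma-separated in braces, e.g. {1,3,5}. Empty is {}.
Constraint 1 (X != Z) on D(X)={3,5,6,7,8,9} D(Z)={3,5,8}: no change
So after constraint 1: D(Z) = {3,5,8}

Answer: {3,5,8}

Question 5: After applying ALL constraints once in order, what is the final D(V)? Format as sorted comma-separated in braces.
Constraint 1 (X != Z) on D(X)={3,5,6,7,8,9} D(Z)={3,5,8}: no change
Constraint 2 (X + V = Y) on D(X)={3,5,6,7,8,9} D(V)={3,4,5,6,8,9} D(Y)={3,4,7,9}: X {3,5,6,7,8,9}->{3,5,6}; V {3,4,5,6,8,9}->{3,4,6}; Y {3,4,7,9}->{7,9}
Constraint 3 (Y < X) on D(Y)={7,9} D(X)={3,5,6}: Y {7,9}->{}; X {3,5,6}->{}
Constraint 4 (V + Z = X) on D(V)={3,4,6} D(Z)={3,5,8} D(X)={}: V {3,4,6}->{}; Z {3,5,8}->{}
So after all 4 constraints: D(V) = {}

Answer: {}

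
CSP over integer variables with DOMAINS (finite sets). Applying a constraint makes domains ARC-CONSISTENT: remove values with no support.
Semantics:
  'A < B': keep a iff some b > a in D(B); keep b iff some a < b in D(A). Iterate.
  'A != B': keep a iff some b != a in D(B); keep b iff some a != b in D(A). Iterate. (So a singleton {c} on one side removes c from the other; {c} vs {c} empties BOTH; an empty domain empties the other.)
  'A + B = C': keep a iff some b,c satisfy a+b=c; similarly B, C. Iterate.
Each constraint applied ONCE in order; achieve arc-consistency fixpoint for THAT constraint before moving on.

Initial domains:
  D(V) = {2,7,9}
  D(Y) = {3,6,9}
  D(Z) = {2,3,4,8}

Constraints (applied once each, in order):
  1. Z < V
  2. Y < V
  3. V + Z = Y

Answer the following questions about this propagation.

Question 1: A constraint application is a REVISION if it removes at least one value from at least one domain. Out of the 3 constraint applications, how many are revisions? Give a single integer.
Answer: 3

Derivation:
Constraint 1 (Z < V) on D(Z)={2,3,4,8} D(V)={2,7,9}: V {2,7,9}->{7,9} => REVISION
Constraint 2 (Y < V) on D(Y)={3,6,9} D(V)={7,9}: Y {3,6,9}->{3,6} => REVISION
Constraint 3 (V + Z = Y) on D(V)={7,9} D(Z)={2,3,4,8} D(Y)={3,6}: V {7,9}->{}; Z {2,3,4,8}->{}; Y {3,6}->{} => REVISION
Total revisions = 3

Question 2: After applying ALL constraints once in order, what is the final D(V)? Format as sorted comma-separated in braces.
Constraint 1 (Z < V) on D(Z)={2,3,4,8} D(V)={2,7,9}: V {2,7,9}->{7,9}
Constraint 2 (Y < V) on D(Y)={3,6,9} D(V)={7,9}: Y {3,6,9}->{3,6}
Constraint 3 (V + Z = Y) on D(V)={7,9} D(Z)={2,3,4,8} D(Y)={3,6}: V {7,9}->{}; Z {2,3,4,8}->{}; Y {3,6}->{}
So after all 3 constraints: D(V) = {}

Answer: {}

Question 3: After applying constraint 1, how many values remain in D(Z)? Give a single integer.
Constraint 1 (Z < V) on D(Z)={2,3,4,8} D(V)={2,7,9}: V {2,7,9}->{7,9}
So after constraint 1: D(Z)={2,3,4,8}, size = 4

Answer: 4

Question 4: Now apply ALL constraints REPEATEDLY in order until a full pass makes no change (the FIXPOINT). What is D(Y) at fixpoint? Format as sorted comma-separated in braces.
pass 0 (initial): D(Y)={3,6,9}
pass 1: V {2,7,9}->{}; Y {3,6,9}->{}; Z {2,3,4,8}->{}
pass 2: no change
Fixpoint after 2 passes: D(Y) = {}

Answer: {}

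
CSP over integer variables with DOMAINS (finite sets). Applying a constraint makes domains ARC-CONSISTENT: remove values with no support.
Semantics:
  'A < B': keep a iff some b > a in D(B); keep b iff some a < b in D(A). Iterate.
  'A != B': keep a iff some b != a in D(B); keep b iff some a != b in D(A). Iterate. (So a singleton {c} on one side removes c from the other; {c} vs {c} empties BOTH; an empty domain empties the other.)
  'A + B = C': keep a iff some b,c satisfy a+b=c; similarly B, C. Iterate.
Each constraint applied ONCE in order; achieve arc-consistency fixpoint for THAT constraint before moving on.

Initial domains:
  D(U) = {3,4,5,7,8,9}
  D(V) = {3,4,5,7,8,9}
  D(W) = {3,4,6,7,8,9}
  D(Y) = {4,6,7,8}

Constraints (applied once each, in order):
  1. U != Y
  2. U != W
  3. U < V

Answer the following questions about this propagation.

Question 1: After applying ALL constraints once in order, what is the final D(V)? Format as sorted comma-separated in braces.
Answer: {4,5,7,8,9}

Derivation:
Constraint 1 (U != Y) on D(U)={3,4,5,7,8,9} D(Y)={4,6,7,8}: no change
Constraint 2 (U != W) on D(U)={3,4,5,7,8,9} D(W)={3,4,6,7,8,9}: no change
Constraint 3 (U < V) on D(U)={3,4,5,7,8,9} D(V)={3,4,5,7,8,9}: U {3,4,5,7,8,9}->{3,4,5,7,8}; V {3,4,5,7,8,9}->{4,5,7,8,9}
So after all 3 constraints: D(V) = {4,5,7,8,9}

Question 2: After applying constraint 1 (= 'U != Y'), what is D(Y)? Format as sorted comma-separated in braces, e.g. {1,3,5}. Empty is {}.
Answer: {4,6,7,8}

Derivation:
Constraint 1 (U != Y) on D(U)={3,4,5,7,8,9} D(Y)={4,6,7,8}: no change
So after constraint 1: D(Y) = {4,6,7,8}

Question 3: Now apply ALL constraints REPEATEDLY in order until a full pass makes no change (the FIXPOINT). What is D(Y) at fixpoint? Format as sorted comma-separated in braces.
pass 0 (initial): D(Y)={4,6,7,8}
pass 1: U {3,4,5,7,8,9}->{3,4,5,7,8}; V {3,4,5,7,8,9}->{4,5,7,8,9}
pass 2: no change
Fixpoint after 2 passes: D(Y) = {4,6,7,8}

Answer: {4,6,7,8}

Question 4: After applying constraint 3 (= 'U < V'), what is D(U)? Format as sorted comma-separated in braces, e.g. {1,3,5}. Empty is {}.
Constraint 1 (U != Y) on D(U)={3,4,5,7,8,9} D(Y)={4,6,7,8}: no change
Constraint 2 (U != W) on D(U)={3,4,5,7,8,9} D(W)={3,4,6,7,8,9}: no change
Constraint 3 (U < V) on D(U)={3,4,5,7,8,9} D(V)={3,4,5,7,8,9}: U {3,4,5,7,8,9}->{3,4,5,7,8}; V {3,4,5,7,8,9}->{4,5,7,8,9}
So after constraint 3: D(U) = {3,4,5,7,8}

Answer: {3,4,5,7,8}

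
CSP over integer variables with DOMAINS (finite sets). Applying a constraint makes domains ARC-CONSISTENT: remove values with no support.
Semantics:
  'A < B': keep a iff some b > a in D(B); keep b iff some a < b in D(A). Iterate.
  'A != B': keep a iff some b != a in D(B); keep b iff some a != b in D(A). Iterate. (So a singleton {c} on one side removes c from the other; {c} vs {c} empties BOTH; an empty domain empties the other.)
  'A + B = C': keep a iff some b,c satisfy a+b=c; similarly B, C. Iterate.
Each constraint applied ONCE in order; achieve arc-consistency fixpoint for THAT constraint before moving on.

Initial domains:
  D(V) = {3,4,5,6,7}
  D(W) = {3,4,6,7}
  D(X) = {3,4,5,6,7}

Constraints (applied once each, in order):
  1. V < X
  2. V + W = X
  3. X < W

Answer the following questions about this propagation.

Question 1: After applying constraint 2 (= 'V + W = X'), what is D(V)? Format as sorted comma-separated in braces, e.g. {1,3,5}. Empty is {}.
Constraint 1 (V < X) on D(V)={3,4,5,6,7} D(X)={3,4,5,6,7}: V {3,4,5,6,7}->{3,4,5,6}; X {3,4,5,6,7}->{4,5,6,7}
Constraint 2 (V + W = X) on D(V)={3,4,5,6} D(W)={3,4,6,7} D(X)={4,5,6,7}: V {3,4,5,6}->{3,4}; W {3,4,6,7}->{3,4}; X {4,5,6,7}->{6,7}
So after constraint 2: D(V) = {3,4}

Answer: {3,4}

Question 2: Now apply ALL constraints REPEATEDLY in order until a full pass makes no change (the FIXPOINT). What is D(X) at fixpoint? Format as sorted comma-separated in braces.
Answer: {}

Derivation:
pass 0 (initial): D(X)={3,4,5,6,7}
pass 1: V {3,4,5,6,7}->{3,4}; W {3,4,6,7}->{}; X {3,4,5,6,7}->{}
pass 2: V {3,4}->{}
pass 3: no change
Fixpoint after 3 passes: D(X) = {}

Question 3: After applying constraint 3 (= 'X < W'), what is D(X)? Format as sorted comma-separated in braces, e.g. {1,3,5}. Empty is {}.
Constraint 1 (V < X) on D(V)={3,4,5,6,7} D(X)={3,4,5,6,7}: V {3,4,5,6,7}->{3,4,5,6}; X {3,4,5,6,7}->{4,5,6,7}
Constraint 2 (V + W = X) on D(V)={3,4,5,6} D(W)={3,4,6,7} D(X)={4,5,6,7}: V {3,4,5,6}->{3,4}; W {3,4,6,7}->{3,4}; X {4,5,6,7}->{6,7}
Constraint 3 (X < W) on D(X)={6,7} D(W)={3,4}: X {6,7}->{}; W {3,4}->{}
So after constraint 3: D(X) = {}

Answer: {}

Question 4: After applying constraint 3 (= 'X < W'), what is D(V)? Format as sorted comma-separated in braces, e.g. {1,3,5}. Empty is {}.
Constraint 1 (V < X) on D(V)={3,4,5,6,7} D(X)={3,4,5,6,7}: V {3,4,5,6,7}->{3,4,5,6}; X {3,4,5,6,7}->{4,5,6,7}
Constraint 2 (V + W = X) on D(V)={3,4,5,6} D(W)={3,4,6,7} D(X)={4,5,6,7}: V {3,4,5,6}->{3,4}; W {3,4,6,7}->{3,4}; X {4,5,6,7}->{6,7}
Constraint 3 (X < W) on D(X)={6,7} D(W)={3,4}: X {6,7}->{}; W {3,4}->{}
So after constraint 3: D(V) = {3,4}

Answer: {3,4}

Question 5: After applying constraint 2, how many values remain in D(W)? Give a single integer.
Constraint 1 (V < X) on D(V)={3,4,5,6,7} D(X)={3,4,5,6,7}: V {3,4,5,6,7}->{3,4,5,6}; X {3,4,5,6,7}->{4,5,6,7}
Constraint 2 (V + W = X) on D(V)={3,4,5,6} D(W)={3,4,6,7} D(X)={4,5,6,7}: V {3,4,5,6}->{3,4}; W {3,4,6,7}->{3,4}; X {4,5,6,7}->{6,7}
So after constraint 2: D(W)={3,4}, size = 2

Answer: 2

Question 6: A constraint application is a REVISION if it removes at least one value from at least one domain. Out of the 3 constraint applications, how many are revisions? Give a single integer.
Constraint 1 (V < X) on D(V)={3,4,5,6,7} D(X)={3,4,5,6,7}: V {3,4,5,6,7}->{3,4,5,6}; X {3,4,5,6,7}->{4,5,6,7} => REVISION
Constraint 2 (V + W = X) on D(V)={3,4,5,6} D(W)={3,4,6,7} D(X)={4,5,6,7}: V {3,4,5,6}->{3,4}; W {3,4,6,7}->{3,4}; X {4,5,6,7}->{6,7} => REVISION
Constraint 3 (X < W) on D(X)={6,7} D(W)={3,4}: X {6,7}->{}; W {3,4}->{} => REVISION
Total revisions = 3

Answer: 3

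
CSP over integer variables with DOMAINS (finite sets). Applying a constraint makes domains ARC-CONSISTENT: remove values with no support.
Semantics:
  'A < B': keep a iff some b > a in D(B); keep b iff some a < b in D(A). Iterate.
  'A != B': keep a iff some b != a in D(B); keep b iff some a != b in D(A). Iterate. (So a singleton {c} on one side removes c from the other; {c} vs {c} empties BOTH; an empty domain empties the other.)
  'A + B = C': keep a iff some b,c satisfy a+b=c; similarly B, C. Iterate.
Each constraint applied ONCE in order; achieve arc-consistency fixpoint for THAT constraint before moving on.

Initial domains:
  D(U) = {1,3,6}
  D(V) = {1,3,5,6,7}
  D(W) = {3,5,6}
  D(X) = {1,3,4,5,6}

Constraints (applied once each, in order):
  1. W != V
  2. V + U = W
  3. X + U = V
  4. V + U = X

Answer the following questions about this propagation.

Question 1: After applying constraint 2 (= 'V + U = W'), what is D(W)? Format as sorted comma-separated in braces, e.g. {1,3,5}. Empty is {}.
Constraint 1 (W != V) on D(W)={3,5,6} D(V)={1,3,5,6,7}: no change
Constraint 2 (V + U = W) on D(V)={1,3,5,6,7} D(U)={1,3,6} D(W)={3,5,6}: V {1,3,5,6,7}->{3,5}; U {1,3,6}->{1,3}; W {3,5,6}->{6}
So after constraint 2: D(W) = {6}

Answer: {6}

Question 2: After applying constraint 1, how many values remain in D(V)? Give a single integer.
Answer: 5

Derivation:
Constraint 1 (W != V) on D(W)={3,5,6} D(V)={1,3,5,6,7}: no change
So after constraint 1: D(V)={1,3,5,6,7}, size = 5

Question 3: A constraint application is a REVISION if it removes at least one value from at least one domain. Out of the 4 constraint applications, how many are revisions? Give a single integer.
Constraint 1 (W != V) on D(W)={3,5,6} D(V)={1,3,5,6,7}: no change => not a revision
Constraint 2 (V + U = W) on D(V)={1,3,5,6,7} D(U)={1,3,6} D(W)={3,5,6}: V {1,3,5,6,7}->{3,5}; U {1,3,6}->{1,3}; W {3,5,6}->{6} => REVISION
Constraint 3 (X + U = V) on D(X)={1,3,4,5,6} D(U)={1,3} D(V)={3,5}: X {1,3,4,5,6}->{4}; U {1,3}->{1}; V {3,5}->{5} => REVISION
Constraint 4 (V + U = X) on D(V)={5} D(U)={1} D(X)={4}: V {5}->{}; U {1}->{}; X {4}->{} => REVISION
Total revisions = 3

Answer: 3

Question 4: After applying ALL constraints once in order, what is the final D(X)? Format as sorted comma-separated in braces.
Answer: {}

Derivation:
Constraint 1 (W != V) on D(W)={3,5,6} D(V)={1,3,5,6,7}: no change
Constraint 2 (V + U = W) on D(V)={1,3,5,6,7} D(U)={1,3,6} D(W)={3,5,6}: V {1,3,5,6,7}->{3,5}; U {1,3,6}->{1,3}; W {3,5,6}->{6}
Constraint 3 (X + U = V) on D(X)={1,3,4,5,6} D(U)={1,3} D(V)={3,5}: X {1,3,4,5,6}->{4}; U {1,3}->{1}; V {3,5}->{5}
Constraint 4 (V + U = X) on D(V)={5} D(U)={1} D(X)={4}: V {5}->{}; U {1}->{}; X {4}->{}
So after all 4 constraints: D(X) = {}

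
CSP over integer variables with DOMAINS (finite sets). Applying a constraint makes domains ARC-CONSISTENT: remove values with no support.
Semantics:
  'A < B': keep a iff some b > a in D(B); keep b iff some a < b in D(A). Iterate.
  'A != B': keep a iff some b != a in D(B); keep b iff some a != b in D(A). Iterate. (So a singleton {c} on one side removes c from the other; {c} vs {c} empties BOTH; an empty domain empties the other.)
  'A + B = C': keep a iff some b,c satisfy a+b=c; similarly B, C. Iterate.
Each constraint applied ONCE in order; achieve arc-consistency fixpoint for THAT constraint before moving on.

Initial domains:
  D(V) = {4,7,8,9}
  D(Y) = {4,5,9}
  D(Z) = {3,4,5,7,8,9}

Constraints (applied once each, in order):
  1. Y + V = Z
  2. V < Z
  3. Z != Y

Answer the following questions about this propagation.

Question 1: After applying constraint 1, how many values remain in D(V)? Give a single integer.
Constraint 1 (Y + V = Z) on D(Y)={4,5,9} D(V)={4,7,8,9} D(Z)={3,4,5,7,8,9}: Y {4,5,9}->{4,5}; V {4,7,8,9}->{4}; Z {3,4,5,7,8,9}->{8,9}
So after constraint 1: D(V)={4}, size = 1

Answer: 1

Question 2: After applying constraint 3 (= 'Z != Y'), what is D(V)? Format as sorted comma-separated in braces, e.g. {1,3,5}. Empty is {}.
Constraint 1 (Y + V = Z) on D(Y)={4,5,9} D(V)={4,7,8,9} D(Z)={3,4,5,7,8,9}: Y {4,5,9}->{4,5}; V {4,7,8,9}->{4}; Z {3,4,5,7,8,9}->{8,9}
Constraint 2 (V < Z) on D(V)={4} D(Z)={8,9}: no change
Constraint 3 (Z != Y) on D(Z)={8,9} D(Y)={4,5}: no change
So after constraint 3: D(V) = {4}

Answer: {4}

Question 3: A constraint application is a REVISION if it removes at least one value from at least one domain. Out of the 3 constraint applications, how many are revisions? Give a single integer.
Constraint 1 (Y + V = Z) on D(Y)={4,5,9} D(V)={4,7,8,9} D(Z)={3,4,5,7,8,9}: Y {4,5,9}->{4,5}; V {4,7,8,9}->{4}; Z {3,4,5,7,8,9}->{8,9} => REVISION
Constraint 2 (V < Z) on D(V)={4} D(Z)={8,9}: no change => not a revision
Constraint 3 (Z != Y) on D(Z)={8,9} D(Y)={4,5}: no change => not a revision
Total revisions = 1

Answer: 1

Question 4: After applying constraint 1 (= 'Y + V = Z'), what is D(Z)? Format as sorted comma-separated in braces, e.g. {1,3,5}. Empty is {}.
Constraint 1 (Y + V = Z) on D(Y)={4,5,9} D(V)={4,7,8,9} D(Z)={3,4,5,7,8,9}: Y {4,5,9}->{4,5}; V {4,7,8,9}->{4}; Z {3,4,5,7,8,9}->{8,9}
So after constraint 1: D(Z) = {8,9}

Answer: {8,9}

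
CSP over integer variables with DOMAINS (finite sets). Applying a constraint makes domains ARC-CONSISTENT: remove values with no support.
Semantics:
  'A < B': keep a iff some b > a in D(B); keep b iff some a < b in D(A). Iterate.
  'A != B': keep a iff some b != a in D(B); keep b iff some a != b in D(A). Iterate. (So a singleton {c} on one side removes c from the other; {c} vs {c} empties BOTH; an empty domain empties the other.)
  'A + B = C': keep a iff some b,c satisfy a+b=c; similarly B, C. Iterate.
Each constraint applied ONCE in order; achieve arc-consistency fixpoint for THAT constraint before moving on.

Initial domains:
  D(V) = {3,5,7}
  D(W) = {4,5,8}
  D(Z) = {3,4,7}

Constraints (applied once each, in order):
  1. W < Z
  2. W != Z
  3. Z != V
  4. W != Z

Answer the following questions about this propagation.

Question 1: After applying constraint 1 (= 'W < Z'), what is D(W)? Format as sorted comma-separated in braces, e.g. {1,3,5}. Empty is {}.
Answer: {4,5}

Derivation:
Constraint 1 (W < Z) on D(W)={4,5,8} D(Z)={3,4,7}: W {4,5,8}->{4,5}; Z {3,4,7}->{7}
So after constraint 1: D(W) = {4,5}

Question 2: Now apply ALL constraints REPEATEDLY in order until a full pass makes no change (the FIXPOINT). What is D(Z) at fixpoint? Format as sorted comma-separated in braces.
pass 0 (initial): D(Z)={3,4,7}
pass 1: V {3,5,7}->{3,5}; W {4,5,8}->{4,5}; Z {3,4,7}->{7}
pass 2: no change
Fixpoint after 2 passes: D(Z) = {7}

Answer: {7}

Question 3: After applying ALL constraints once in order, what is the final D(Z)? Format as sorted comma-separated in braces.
Constraint 1 (W < Z) on D(W)={4,5,8} D(Z)={3,4,7}: W {4,5,8}->{4,5}; Z {3,4,7}->{7}
Constraint 2 (W != Z) on D(W)={4,5} D(Z)={7}: no change
Constraint 3 (Z != V) on D(Z)={7} D(V)={3,5,7}: V {3,5,7}->{3,5}
Constraint 4 (W != Z) on D(W)={4,5} D(Z)={7}: no change
So after all 4 constraints: D(Z) = {7}

Answer: {7}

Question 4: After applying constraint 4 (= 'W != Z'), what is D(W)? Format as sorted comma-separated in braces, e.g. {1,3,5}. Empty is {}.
Constraint 1 (W < Z) on D(W)={4,5,8} D(Z)={3,4,7}: W {4,5,8}->{4,5}; Z {3,4,7}->{7}
Constraint 2 (W != Z) on D(W)={4,5} D(Z)={7}: no change
Constraint 3 (Z != V) on D(Z)={7} D(V)={3,5,7}: V {3,5,7}->{3,5}
Constraint 4 (W != Z) on D(W)={4,5} D(Z)={7}: no change
So after constraint 4: D(W) = {4,5}

Answer: {4,5}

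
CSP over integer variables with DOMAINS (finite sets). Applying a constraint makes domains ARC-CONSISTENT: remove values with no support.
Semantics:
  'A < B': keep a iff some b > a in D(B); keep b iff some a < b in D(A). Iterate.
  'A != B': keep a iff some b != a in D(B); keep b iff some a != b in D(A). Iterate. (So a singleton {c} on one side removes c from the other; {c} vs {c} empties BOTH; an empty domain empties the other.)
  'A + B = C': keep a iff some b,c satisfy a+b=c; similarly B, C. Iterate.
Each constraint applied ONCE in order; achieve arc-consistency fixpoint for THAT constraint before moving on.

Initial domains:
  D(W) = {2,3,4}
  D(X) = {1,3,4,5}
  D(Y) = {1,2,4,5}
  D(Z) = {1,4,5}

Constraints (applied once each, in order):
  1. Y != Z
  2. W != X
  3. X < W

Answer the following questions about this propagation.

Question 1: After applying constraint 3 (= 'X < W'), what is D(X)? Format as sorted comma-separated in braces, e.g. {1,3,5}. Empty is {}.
Constraint 1 (Y != Z) on D(Y)={1,2,4,5} D(Z)={1,4,5}: no change
Constraint 2 (W != X) on D(W)={2,3,4} D(X)={1,3,4,5}: no change
Constraint 3 (X < W) on D(X)={1,3,4,5} D(W)={2,3,4}: X {1,3,4,5}->{1,3}
So after constraint 3: D(X) = {1,3}

Answer: {1,3}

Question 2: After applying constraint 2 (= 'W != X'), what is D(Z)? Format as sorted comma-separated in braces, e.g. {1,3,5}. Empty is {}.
Constraint 1 (Y != Z) on D(Y)={1,2,4,5} D(Z)={1,4,5}: no change
Constraint 2 (W != X) on D(W)={2,3,4} D(X)={1,3,4,5}: no change
So after constraint 2: D(Z) = {1,4,5}

Answer: {1,4,5}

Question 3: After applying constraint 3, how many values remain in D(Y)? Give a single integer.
Constraint 1 (Y != Z) on D(Y)={1,2,4,5} D(Z)={1,4,5}: no change
Constraint 2 (W != X) on D(W)={2,3,4} D(X)={1,3,4,5}: no change
Constraint 3 (X < W) on D(X)={1,3,4,5} D(W)={2,3,4}: X {1,3,4,5}->{1,3}
So after constraint 3: D(Y)={1,2,4,5}, size = 4

Answer: 4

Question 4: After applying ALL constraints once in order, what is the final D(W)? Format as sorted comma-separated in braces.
Constraint 1 (Y != Z) on D(Y)={1,2,4,5} D(Z)={1,4,5}: no change
Constraint 2 (W != X) on D(W)={2,3,4} D(X)={1,3,4,5}: no change
Constraint 3 (X < W) on D(X)={1,3,4,5} D(W)={2,3,4}: X {1,3,4,5}->{1,3}
So after all 3 constraints: D(W) = {2,3,4}

Answer: {2,3,4}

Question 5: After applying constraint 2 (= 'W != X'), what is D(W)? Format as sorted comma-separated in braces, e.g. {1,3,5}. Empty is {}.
Answer: {2,3,4}

Derivation:
Constraint 1 (Y != Z) on D(Y)={1,2,4,5} D(Z)={1,4,5}: no change
Constraint 2 (W != X) on D(W)={2,3,4} D(X)={1,3,4,5}: no change
So after constraint 2: D(W) = {2,3,4}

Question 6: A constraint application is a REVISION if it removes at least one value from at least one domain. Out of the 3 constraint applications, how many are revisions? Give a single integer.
Answer: 1

Derivation:
Constraint 1 (Y != Z) on D(Y)={1,2,4,5} D(Z)={1,4,5}: no change => not a revision
Constraint 2 (W != X) on D(W)={2,3,4} D(X)={1,3,4,5}: no change => not a revision
Constraint 3 (X < W) on D(X)={1,3,4,5} D(W)={2,3,4}: X {1,3,4,5}->{1,3} => REVISION
Total revisions = 1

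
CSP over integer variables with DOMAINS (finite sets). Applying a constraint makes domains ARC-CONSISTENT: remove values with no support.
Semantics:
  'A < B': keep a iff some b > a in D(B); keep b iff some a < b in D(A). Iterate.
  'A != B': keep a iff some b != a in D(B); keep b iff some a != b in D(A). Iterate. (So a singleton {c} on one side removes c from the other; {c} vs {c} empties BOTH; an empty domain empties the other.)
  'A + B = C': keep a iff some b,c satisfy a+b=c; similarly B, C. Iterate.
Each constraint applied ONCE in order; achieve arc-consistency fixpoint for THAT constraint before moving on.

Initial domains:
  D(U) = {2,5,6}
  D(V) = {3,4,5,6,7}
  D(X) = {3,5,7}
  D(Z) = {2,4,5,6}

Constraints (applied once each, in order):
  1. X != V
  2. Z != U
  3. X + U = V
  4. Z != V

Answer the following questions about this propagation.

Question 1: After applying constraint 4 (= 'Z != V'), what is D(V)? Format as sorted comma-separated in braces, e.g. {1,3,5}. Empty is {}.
Answer: {5,7}

Derivation:
Constraint 1 (X != V) on D(X)={3,5,7} D(V)={3,4,5,6,7}: no change
Constraint 2 (Z != U) on D(Z)={2,4,5,6} D(U)={2,5,6}: no change
Constraint 3 (X + U = V) on D(X)={3,5,7} D(U)={2,5,6} D(V)={3,4,5,6,7}: X {3,5,7}->{3,5}; U {2,5,6}->{2}; V {3,4,5,6,7}->{5,7}
Constraint 4 (Z != V) on D(Z)={2,4,5,6} D(V)={5,7}: no change
So after constraint 4: D(V) = {5,7}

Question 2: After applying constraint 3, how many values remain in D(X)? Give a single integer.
Answer: 2

Derivation:
Constraint 1 (X != V) on D(X)={3,5,7} D(V)={3,4,5,6,7}: no change
Constraint 2 (Z != U) on D(Z)={2,4,5,6} D(U)={2,5,6}: no change
Constraint 3 (X + U = V) on D(X)={3,5,7} D(U)={2,5,6} D(V)={3,4,5,6,7}: X {3,5,7}->{3,5}; U {2,5,6}->{2}; V {3,4,5,6,7}->{5,7}
So after constraint 3: D(X)={3,5}, size = 2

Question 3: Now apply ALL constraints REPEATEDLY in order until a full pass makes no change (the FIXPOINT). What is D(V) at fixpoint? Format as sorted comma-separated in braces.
pass 0 (initial): D(V)={3,4,5,6,7}
pass 1: U {2,5,6}->{2}; V {3,4,5,6,7}->{5,7}; X {3,5,7}->{3,5}
pass 2: Z {2,4,5,6}->{4,5,6}
pass 3: no change
Fixpoint after 3 passes: D(V) = {5,7}

Answer: {5,7}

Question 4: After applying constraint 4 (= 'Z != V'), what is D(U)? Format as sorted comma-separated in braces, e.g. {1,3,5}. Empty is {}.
Answer: {2}

Derivation:
Constraint 1 (X != V) on D(X)={3,5,7} D(V)={3,4,5,6,7}: no change
Constraint 2 (Z != U) on D(Z)={2,4,5,6} D(U)={2,5,6}: no change
Constraint 3 (X + U = V) on D(X)={3,5,7} D(U)={2,5,6} D(V)={3,4,5,6,7}: X {3,5,7}->{3,5}; U {2,5,6}->{2}; V {3,4,5,6,7}->{5,7}
Constraint 4 (Z != V) on D(Z)={2,4,5,6} D(V)={5,7}: no change
So after constraint 4: D(U) = {2}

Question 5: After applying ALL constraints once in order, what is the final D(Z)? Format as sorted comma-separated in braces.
Answer: {2,4,5,6}

Derivation:
Constraint 1 (X != V) on D(X)={3,5,7} D(V)={3,4,5,6,7}: no change
Constraint 2 (Z != U) on D(Z)={2,4,5,6} D(U)={2,5,6}: no change
Constraint 3 (X + U = V) on D(X)={3,5,7} D(U)={2,5,6} D(V)={3,4,5,6,7}: X {3,5,7}->{3,5}; U {2,5,6}->{2}; V {3,4,5,6,7}->{5,7}
Constraint 4 (Z != V) on D(Z)={2,4,5,6} D(V)={5,7}: no change
So after all 4 constraints: D(Z) = {2,4,5,6}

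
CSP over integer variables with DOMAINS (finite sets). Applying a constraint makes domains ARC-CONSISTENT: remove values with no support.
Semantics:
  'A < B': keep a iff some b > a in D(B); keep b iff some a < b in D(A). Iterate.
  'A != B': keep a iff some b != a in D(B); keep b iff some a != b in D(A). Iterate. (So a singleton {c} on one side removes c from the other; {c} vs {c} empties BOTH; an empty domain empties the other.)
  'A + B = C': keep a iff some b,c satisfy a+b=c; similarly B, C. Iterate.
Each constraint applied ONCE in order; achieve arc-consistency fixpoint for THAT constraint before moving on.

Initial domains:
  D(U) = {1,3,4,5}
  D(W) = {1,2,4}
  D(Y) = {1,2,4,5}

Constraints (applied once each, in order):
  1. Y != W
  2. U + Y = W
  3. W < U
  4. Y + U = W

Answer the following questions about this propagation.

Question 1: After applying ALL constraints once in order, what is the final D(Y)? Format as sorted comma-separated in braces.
Constraint 1 (Y != W) on D(Y)={1,2,4,5} D(W)={1,2,4}: no change
Constraint 2 (U + Y = W) on D(U)={1,3,4,5} D(Y)={1,2,4,5} D(W)={1,2,4}: U {1,3,4,5}->{1,3}; Y {1,2,4,5}->{1}; W {1,2,4}->{2,4}
Constraint 3 (W < U) on D(W)={2,4} D(U)={1,3}: W {2,4}->{2}; U {1,3}->{3}
Constraint 4 (Y + U = W) on D(Y)={1} D(U)={3} D(W)={2}: Y {1}->{}; U {3}->{}; W {2}->{}
So after all 4 constraints: D(Y) = {}

Answer: {}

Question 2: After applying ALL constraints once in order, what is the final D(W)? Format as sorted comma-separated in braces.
Answer: {}

Derivation:
Constraint 1 (Y != W) on D(Y)={1,2,4,5} D(W)={1,2,4}: no change
Constraint 2 (U + Y = W) on D(U)={1,3,4,5} D(Y)={1,2,4,5} D(W)={1,2,4}: U {1,3,4,5}->{1,3}; Y {1,2,4,5}->{1}; W {1,2,4}->{2,4}
Constraint 3 (W < U) on D(W)={2,4} D(U)={1,3}: W {2,4}->{2}; U {1,3}->{3}
Constraint 4 (Y + U = W) on D(Y)={1} D(U)={3} D(W)={2}: Y {1}->{}; U {3}->{}; W {2}->{}
So after all 4 constraints: D(W) = {}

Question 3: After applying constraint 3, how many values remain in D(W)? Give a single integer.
Constraint 1 (Y != W) on D(Y)={1,2,4,5} D(W)={1,2,4}: no change
Constraint 2 (U + Y = W) on D(U)={1,3,4,5} D(Y)={1,2,4,5} D(W)={1,2,4}: U {1,3,4,5}->{1,3}; Y {1,2,4,5}->{1}; W {1,2,4}->{2,4}
Constraint 3 (W < U) on D(W)={2,4} D(U)={1,3}: W {2,4}->{2}; U {1,3}->{3}
So after constraint 3: D(W)={2}, size = 1

Answer: 1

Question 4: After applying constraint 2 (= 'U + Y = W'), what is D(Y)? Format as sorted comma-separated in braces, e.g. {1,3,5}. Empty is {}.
Answer: {1}

Derivation:
Constraint 1 (Y != W) on D(Y)={1,2,4,5} D(W)={1,2,4}: no change
Constraint 2 (U + Y = W) on D(U)={1,3,4,5} D(Y)={1,2,4,5} D(W)={1,2,4}: U {1,3,4,5}->{1,3}; Y {1,2,4,5}->{1}; W {1,2,4}->{2,4}
So after constraint 2: D(Y) = {1}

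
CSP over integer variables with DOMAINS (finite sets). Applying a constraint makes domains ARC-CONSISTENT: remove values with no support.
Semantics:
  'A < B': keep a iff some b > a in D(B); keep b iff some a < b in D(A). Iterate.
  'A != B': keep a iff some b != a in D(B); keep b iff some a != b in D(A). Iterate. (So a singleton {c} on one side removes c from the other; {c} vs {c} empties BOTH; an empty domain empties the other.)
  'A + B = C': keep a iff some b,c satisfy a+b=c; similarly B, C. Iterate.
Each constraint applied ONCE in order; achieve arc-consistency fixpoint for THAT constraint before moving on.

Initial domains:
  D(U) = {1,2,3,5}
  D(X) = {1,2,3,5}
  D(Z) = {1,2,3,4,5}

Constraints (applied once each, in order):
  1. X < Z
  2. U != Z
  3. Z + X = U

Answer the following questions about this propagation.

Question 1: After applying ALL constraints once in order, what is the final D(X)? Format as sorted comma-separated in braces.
Constraint 1 (X < Z) on D(X)={1,2,3,5} D(Z)={1,2,3,4,5}: X {1,2,3,5}->{1,2,3}; Z {1,2,3,4,5}->{2,3,4,5}
Constraint 2 (U != Z) on D(U)={1,2,3,5} D(Z)={2,3,4,5}: no change
Constraint 3 (Z + X = U) on D(Z)={2,3,4,5} D(X)={1,2,3} D(U)={1,2,3,5}: Z {2,3,4,5}->{2,3,4}; U {1,2,3,5}->{3,5}
So after all 3 constraints: D(X) = {1,2,3}

Answer: {1,2,3}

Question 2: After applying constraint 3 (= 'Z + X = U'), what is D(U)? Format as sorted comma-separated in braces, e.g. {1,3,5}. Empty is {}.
Constraint 1 (X < Z) on D(X)={1,2,3,5} D(Z)={1,2,3,4,5}: X {1,2,3,5}->{1,2,3}; Z {1,2,3,4,5}->{2,3,4,5}
Constraint 2 (U != Z) on D(U)={1,2,3,5} D(Z)={2,3,4,5}: no change
Constraint 3 (Z + X = U) on D(Z)={2,3,4,5} D(X)={1,2,3} D(U)={1,2,3,5}: Z {2,3,4,5}->{2,3,4}; U {1,2,3,5}->{3,5}
So after constraint 3: D(U) = {3,5}

Answer: {3,5}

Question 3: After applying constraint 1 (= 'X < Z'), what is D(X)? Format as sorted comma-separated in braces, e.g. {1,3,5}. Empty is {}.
Answer: {1,2,3}

Derivation:
Constraint 1 (X < Z) on D(X)={1,2,3,5} D(Z)={1,2,3,4,5}: X {1,2,3,5}->{1,2,3}; Z {1,2,3,4,5}->{2,3,4,5}
So after constraint 1: D(X) = {1,2,3}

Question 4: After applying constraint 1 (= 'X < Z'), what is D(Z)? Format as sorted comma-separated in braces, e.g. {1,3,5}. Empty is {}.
Constraint 1 (X < Z) on D(X)={1,2,3,5} D(Z)={1,2,3,4,5}: X {1,2,3,5}->{1,2,3}; Z {1,2,3,4,5}->{2,3,4,5}
So after constraint 1: D(Z) = {2,3,4,5}

Answer: {2,3,4,5}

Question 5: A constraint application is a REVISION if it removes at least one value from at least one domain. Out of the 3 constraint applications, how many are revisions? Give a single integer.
Answer: 2

Derivation:
Constraint 1 (X < Z) on D(X)={1,2,3,5} D(Z)={1,2,3,4,5}: X {1,2,3,5}->{1,2,3}; Z {1,2,3,4,5}->{2,3,4,5} => REVISION
Constraint 2 (U != Z) on D(U)={1,2,3,5} D(Z)={2,3,4,5}: no change => not a revision
Constraint 3 (Z + X = U) on D(Z)={2,3,4,5} D(X)={1,2,3} D(U)={1,2,3,5}: Z {2,3,4,5}->{2,3,4}; U {1,2,3,5}->{3,5} => REVISION
Total revisions = 2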